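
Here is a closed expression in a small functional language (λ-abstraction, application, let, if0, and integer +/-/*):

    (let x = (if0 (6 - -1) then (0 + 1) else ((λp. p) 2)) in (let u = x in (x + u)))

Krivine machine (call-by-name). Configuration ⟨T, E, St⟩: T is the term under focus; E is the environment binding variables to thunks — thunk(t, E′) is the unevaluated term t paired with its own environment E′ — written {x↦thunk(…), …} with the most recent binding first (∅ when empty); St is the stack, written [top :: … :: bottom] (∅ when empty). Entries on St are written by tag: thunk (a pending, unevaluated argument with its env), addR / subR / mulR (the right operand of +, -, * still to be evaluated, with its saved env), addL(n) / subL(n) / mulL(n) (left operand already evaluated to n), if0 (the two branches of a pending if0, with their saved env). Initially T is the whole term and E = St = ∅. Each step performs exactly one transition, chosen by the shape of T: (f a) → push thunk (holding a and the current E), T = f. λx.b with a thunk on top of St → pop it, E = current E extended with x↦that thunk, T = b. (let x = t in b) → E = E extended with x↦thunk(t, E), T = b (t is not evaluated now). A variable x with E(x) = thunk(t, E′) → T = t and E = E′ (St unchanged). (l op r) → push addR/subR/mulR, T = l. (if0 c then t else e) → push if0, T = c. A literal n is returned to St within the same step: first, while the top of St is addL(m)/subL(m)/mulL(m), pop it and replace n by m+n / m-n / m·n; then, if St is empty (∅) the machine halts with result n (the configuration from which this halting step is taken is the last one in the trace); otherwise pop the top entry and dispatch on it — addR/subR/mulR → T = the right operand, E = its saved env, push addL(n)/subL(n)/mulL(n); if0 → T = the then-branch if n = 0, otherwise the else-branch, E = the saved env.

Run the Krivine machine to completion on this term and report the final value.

step 0: <T=(let x = (if0 (6 - -1) then (0 + 1) else ((λp. p) 2)) in (let u = x in (x + u))), E=∅, St=∅>
step 1: <T=(let u = x in (x + u)), E={x↦thunk((if0 (6 - -1) then (0 + 1) else ((λp. p) 2)), ∅)}, St=∅>
step 2: <T=(x + u), E={u↦thunk(x, {x↦thunk((if0 (6 - -1) then (0 + 1) else ((λp. p) 2)), ∅)}), x↦thunk((if0 (6 - -1) then (0 + 1) else ((λp. p) 2)), ∅)}, St=∅>
step 3: <T=x, E={u↦thunk(x, {x↦thunk((if0 (6 - -1) then (0 + 1) else ((λp. p) 2)), ∅)}), x↦thunk((if0 (6 - -1) then (0 + 1) else ((λp. p) 2)), ∅)}, St=[addR]>
step 4: <T=(if0 (6 - -1) then (0 + 1) else ((λp. p) 2)), E=∅, St=[addR]>
step 5: <T=(6 - -1), E=∅, St=[if0 :: addR]>
step 6: <T=6, E=∅, St=[subR :: if0 :: addR]>
step 7: <T=-1, E=∅, St=[subL(6) :: if0 :: addR]>
step 8: <T=((λp. p) 2), E=∅, St=[addR]>
step 9: <T=(λp. p), E=∅, St=[thunk :: addR]>
step 10: <T=p, E={p↦thunk(2, ∅)}, St=[addR]>
step 11: <T=2, E=∅, St=[addR]>
step 12: <T=u, E={u↦thunk(x, {x↦thunk((if0 (6 - -1) then (0 + 1) else ((λp. p) 2)), ∅)}), x↦thunk((if0 (6 - -1) then (0 + 1) else ((λp. p) 2)), ∅)}, St=[addL(2)]>
step 13: <T=x, E={x↦thunk((if0 (6 - -1) then (0 + 1) else ((λp. p) 2)), ∅)}, St=[addL(2)]>
step 14: <T=(if0 (6 - -1) then (0 + 1) else ((λp. p) 2)), E=∅, St=[addL(2)]>
step 15: <T=(6 - -1), E=∅, St=[if0 :: addL(2)]>
step 16: <T=6, E=∅, St=[subR :: if0 :: addL(2)]>
step 17: <T=-1, E=∅, St=[subL(6) :: if0 :: addL(2)]>
step 18: <T=((λp. p) 2), E=∅, St=[addL(2)]>
step 19: <T=(λp. p), E=∅, St=[thunk :: addL(2)]>
step 20: <T=p, E={p↦thunk(2, ∅)}, St=[addL(2)]>
step 21: <T=2, E=∅, St=[addL(2)]>
→ final value 4

Answer: 4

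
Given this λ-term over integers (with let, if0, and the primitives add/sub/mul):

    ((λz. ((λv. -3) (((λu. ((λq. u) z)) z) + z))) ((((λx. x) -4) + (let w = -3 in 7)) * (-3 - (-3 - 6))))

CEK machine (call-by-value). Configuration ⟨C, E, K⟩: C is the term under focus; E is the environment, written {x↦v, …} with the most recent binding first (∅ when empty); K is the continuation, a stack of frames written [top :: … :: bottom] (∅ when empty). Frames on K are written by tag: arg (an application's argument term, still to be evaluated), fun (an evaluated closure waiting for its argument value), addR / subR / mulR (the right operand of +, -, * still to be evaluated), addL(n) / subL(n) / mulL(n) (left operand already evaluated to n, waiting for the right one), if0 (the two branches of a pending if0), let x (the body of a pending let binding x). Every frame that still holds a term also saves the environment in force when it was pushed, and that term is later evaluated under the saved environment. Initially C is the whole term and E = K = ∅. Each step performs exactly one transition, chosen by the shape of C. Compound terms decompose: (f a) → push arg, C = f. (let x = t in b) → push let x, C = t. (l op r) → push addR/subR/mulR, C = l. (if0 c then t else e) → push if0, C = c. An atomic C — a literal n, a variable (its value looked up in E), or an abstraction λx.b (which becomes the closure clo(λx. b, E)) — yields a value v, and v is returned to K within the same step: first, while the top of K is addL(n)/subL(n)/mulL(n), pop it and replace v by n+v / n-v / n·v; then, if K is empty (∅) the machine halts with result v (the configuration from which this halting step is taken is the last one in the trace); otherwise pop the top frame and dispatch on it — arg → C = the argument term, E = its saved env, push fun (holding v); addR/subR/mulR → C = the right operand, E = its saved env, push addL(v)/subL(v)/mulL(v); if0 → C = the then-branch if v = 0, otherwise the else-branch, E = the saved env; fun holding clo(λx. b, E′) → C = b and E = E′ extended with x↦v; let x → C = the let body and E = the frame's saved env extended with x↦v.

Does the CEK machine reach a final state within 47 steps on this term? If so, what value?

Answer: -3

Derivation:
[0] [C=((λz. ((λv. -3) (((λu. ((λq. u) z)) z) + z))) ((((λx. x) -4) + (let w = -3 in 7)) * (-3 - (-3 - 6)))) | E=∅ | K=∅]
[1] [C=(λz. ((λv. -3) (((λu. ((λq. u) z)) z) + z))) | E=∅ | K=[arg]]
[2] [C=((((λx. x) -4) + (let w = -3 in 7)) * (-3 - (-3 - 6))) | E=∅ | K=[fun]]
[3] [C=(((λx. x) -4) + (let w = -3 in 7)) | E=∅ | K=[mulR :: fun]]
[4] [C=((λx. x) -4) | E=∅ | K=[addR :: mulR :: fun]]
[5] [C=(λx. x) | E=∅ | K=[arg :: addR :: mulR :: fun]]
[6] [C=-4 | E=∅ | K=[fun :: addR :: mulR :: fun]]
[7] [C=x | E={x↦-4} | K=[addR :: mulR :: fun]]
[8] [C=(let w = -3 in 7) | E=∅ | K=[addL(-4) :: mulR :: fun]]
[9] [C=-3 | E=∅ | K=[let w :: addL(-4) :: mulR :: fun]]
[10] [C=7 | E={w↦-3} | K=[addL(-4) :: mulR :: fun]]
[11] [C=(-3 - (-3 - 6)) | E=∅ | K=[mulL(3) :: fun]]
[12] [C=-3 | E=∅ | K=[subR :: mulL(3) :: fun]]
[13] [C=(-3 - 6) | E=∅ | K=[subL(-3) :: mulL(3) :: fun]]
[14] [C=-3 | E=∅ | K=[subR :: subL(-3) :: mulL(3) :: fun]]
[15] [C=6 | E=∅ | K=[subL(-3) :: subL(-3) :: mulL(3) :: fun]]
[16] [C=((λv. -3) (((λu. ((λq. u) z)) z) + z)) | E={z↦18} | K=∅]
[17] [C=(λv. -3) | E={z↦18} | K=[arg]]
[18] [C=(((λu. ((λq. u) z)) z) + z) | E={z↦18} | K=[fun]]
[19] [C=((λu. ((λq. u) z)) z) | E={z↦18} | K=[addR :: fun]]
[20] [C=(λu. ((λq. u) z)) | E={z↦18} | K=[arg :: addR :: fun]]
[21] [C=z | E={z↦18} | K=[fun :: addR :: fun]]
[22] [C=((λq. u) z) | E={u↦18, z↦18} | K=[addR :: fun]]
[23] [C=(λq. u) | E={u↦18, z↦18} | K=[arg :: addR :: fun]]
[24] [C=z | E={u↦18, z↦18} | K=[fun :: addR :: fun]]
[25] [C=u | E={q↦18, u↦18, z↦18} | K=[addR :: fun]]
[26] [C=z | E={z↦18} | K=[addL(18) :: fun]]
[27] [C=-3 | E={v↦36, z↦18} | K=∅]
→ final value -3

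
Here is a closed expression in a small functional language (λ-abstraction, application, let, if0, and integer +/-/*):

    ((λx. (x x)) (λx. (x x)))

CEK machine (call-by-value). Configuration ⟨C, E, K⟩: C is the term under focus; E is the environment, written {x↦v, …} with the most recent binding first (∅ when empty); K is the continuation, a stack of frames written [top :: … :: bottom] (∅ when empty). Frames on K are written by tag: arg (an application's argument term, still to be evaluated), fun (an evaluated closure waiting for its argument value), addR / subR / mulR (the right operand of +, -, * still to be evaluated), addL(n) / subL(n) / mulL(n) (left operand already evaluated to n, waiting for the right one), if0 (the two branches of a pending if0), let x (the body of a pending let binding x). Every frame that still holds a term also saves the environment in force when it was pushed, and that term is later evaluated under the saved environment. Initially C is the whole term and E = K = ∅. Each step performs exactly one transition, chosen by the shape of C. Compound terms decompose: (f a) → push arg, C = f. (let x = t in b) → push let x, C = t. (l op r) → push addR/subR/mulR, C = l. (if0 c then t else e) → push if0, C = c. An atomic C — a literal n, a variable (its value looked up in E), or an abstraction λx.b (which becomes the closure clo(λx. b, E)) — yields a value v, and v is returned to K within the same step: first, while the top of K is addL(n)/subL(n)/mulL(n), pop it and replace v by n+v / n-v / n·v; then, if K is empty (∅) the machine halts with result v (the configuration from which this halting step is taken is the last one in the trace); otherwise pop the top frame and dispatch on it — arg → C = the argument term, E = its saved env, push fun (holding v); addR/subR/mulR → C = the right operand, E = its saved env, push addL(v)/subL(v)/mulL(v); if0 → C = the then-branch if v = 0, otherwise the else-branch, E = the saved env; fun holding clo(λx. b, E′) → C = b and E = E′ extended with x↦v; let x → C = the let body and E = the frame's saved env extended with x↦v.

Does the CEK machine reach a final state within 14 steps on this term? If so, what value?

[0] <C=((λx. (x x)) (λx. (x x))), E=∅, K=∅>
[1] <C=(λx. (x x)), E=∅, K=[arg]>
[2] <C=(λx. (x x)), E=∅, K=[fun]>
[3] <C=(x x), E={x↦clo(λx. (x x), ∅)}, K=∅>
[4] <C=x, E={x↦clo(λx. (x x), ∅)}, K=[arg]>
[5] <C=x, E={x↦clo(λx. (x x), ∅)}, K=[fun]>
… configuration repeats with period 3 (steps 3–5 recur indefinitely) …

Answer: DIVERGES (no final state within 14 steps)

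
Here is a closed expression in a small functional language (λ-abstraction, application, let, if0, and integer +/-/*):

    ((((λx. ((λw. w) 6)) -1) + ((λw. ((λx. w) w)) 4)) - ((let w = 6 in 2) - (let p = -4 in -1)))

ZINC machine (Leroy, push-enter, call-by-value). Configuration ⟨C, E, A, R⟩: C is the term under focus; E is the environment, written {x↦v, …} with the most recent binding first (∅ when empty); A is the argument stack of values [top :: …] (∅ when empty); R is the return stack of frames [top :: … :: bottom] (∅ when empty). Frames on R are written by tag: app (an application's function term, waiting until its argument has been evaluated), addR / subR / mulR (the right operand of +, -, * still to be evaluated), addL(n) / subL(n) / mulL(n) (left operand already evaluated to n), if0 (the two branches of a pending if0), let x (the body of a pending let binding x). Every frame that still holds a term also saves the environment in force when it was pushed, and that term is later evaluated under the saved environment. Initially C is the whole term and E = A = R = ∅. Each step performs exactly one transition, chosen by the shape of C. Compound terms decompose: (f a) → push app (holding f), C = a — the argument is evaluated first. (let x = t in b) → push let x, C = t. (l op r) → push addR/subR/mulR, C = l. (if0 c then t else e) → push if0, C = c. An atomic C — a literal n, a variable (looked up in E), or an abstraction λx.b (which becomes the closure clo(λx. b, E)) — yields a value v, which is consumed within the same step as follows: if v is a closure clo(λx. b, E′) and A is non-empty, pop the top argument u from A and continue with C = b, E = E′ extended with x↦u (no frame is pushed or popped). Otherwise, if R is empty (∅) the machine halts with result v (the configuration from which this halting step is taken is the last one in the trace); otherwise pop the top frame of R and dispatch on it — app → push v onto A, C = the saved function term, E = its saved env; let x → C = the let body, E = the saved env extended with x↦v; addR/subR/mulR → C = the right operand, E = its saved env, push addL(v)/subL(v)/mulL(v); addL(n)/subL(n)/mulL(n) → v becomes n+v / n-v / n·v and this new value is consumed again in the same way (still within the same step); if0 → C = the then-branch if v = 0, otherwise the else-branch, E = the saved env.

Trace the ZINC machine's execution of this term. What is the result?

Answer: 7

Execution trace:
t=0: <C=((((λx. ((λw. w) 6)) -1) + ((λw. ((λx. w) w)) 4)) - ((let w = 6 in 2) - (let p = -4 in -1))), E=∅, A=∅, R=∅>
t=1: <C=(((λx. ((λw. w) 6)) -1) + ((λw. ((λx. w) w)) 4)), E=∅, A=∅, R=[subR]>
t=2: <C=((λx. ((λw. w) 6)) -1), E=∅, A=∅, R=[addR :: subR]>
t=3: <C=-1, E=∅, A=∅, R=[app :: addR :: subR]>
t=4: <C=(λx. ((λw. w) 6)), E=∅, A=[-1], R=[addR :: subR]>
t=5: <C=((λw. w) 6), E={x↦-1}, A=∅, R=[addR :: subR]>
t=6: <C=6, E={x↦-1}, A=∅, R=[app :: addR :: subR]>
t=7: <C=(λw. w), E={x↦-1}, A=[6], R=[addR :: subR]>
t=8: <C=w, E={w↦6, x↦-1}, A=∅, R=[addR :: subR]>
t=9: <C=((λw. ((λx. w) w)) 4), E=∅, A=∅, R=[addL(6) :: subR]>
t=10: <C=4, E=∅, A=∅, R=[app :: addL(6) :: subR]>
t=11: <C=(λw. ((λx. w) w)), E=∅, A=[4], R=[addL(6) :: subR]>
t=12: <C=((λx. w) w), E={w↦4}, A=∅, R=[addL(6) :: subR]>
t=13: <C=w, E={w↦4}, A=∅, R=[app :: addL(6) :: subR]>
t=14: <C=(λx. w), E={w↦4}, A=[4], R=[addL(6) :: subR]>
t=15: <C=w, E={x↦4, w↦4}, A=∅, R=[addL(6) :: subR]>
t=16: <C=((let w = 6 in 2) - (let p = -4 in -1)), E=∅, A=∅, R=[subL(10)]>
t=17: <C=(let w = 6 in 2), E=∅, A=∅, R=[subR :: subL(10)]>
t=18: <C=6, E=∅, A=∅, R=[let w :: subR :: subL(10)]>
t=19: <C=2, E={w↦6}, A=∅, R=[subR :: subL(10)]>
t=20: <C=(let p = -4 in -1), E=∅, A=∅, R=[subL(2) :: subL(10)]>
t=21: <C=-4, E=∅, A=∅, R=[let p :: subL(2) :: subL(10)]>
t=22: <C=-1, E={p↦-4}, A=∅, R=[subL(2) :: subL(10)]>
→ final value 7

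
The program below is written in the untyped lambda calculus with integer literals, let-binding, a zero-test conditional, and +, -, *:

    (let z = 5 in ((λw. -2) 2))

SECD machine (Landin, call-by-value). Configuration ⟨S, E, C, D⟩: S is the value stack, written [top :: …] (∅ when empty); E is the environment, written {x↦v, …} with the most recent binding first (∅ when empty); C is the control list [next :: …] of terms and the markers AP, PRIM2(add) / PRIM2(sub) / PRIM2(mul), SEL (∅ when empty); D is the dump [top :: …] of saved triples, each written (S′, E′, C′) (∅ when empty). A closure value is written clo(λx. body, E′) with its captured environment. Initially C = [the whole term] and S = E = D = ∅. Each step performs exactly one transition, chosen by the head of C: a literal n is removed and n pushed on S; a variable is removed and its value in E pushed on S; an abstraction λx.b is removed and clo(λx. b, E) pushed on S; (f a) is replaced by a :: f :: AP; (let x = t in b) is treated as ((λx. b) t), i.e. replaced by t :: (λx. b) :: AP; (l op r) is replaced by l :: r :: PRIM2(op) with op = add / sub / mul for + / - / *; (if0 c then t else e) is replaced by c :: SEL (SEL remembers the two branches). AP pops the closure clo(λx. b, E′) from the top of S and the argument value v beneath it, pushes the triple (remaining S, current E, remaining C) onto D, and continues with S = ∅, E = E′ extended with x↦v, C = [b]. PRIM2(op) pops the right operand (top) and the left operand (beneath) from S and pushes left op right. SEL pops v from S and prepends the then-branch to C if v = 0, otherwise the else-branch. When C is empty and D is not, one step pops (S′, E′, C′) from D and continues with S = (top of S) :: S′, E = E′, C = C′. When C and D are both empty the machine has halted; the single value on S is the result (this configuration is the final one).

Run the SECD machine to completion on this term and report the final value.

Answer: -2

Derivation:
0. [S=∅ | E=∅ | C=[(let z = 5 in ((λw. -2) 2))] | D=∅]
1. [S=∅ | E=∅ | C=[5 :: (λz. ((λw. -2) 2)) :: AP] | D=∅]
2. [S=[5] | E=∅ | C=[(λz. ((λw. -2) 2)) :: AP] | D=∅]
3. [S=[clo(λz. ((λw. -2) 2), ∅) :: 5] | E=∅ | C=[AP] | D=∅]
4. [S=∅ | E={z↦5} | C=[((λw. -2) 2)] | D=[(∅, ∅, ∅)]]
5. [S=∅ | E={z↦5} | C=[2 :: (λw. -2) :: AP] | D=[(∅, ∅, ∅)]]
6. [S=[2] | E={z↦5} | C=[(λw. -2) :: AP] | D=[(∅, ∅, ∅)]]
7. [S=[clo(λw. -2, {z↦5}) :: 2] | E={z↦5} | C=[AP] | D=[(∅, ∅, ∅)]]
8. [S=∅ | E={w↦2, z↦5} | C=[-2] | D=[(∅, {z↦5}, ∅) :: (∅, ∅, ∅)]]
9. [S=[-2] | E={w↦2, z↦5} | C=∅ | D=[(∅, {z↦5}, ∅) :: (∅, ∅, ∅)]]
10. [S=[-2] | E={z↦5} | C=∅ | D=[(∅, ∅, ∅)]]
11. [S=[-2] | E=∅ | C=∅ | D=∅]
→ final value -2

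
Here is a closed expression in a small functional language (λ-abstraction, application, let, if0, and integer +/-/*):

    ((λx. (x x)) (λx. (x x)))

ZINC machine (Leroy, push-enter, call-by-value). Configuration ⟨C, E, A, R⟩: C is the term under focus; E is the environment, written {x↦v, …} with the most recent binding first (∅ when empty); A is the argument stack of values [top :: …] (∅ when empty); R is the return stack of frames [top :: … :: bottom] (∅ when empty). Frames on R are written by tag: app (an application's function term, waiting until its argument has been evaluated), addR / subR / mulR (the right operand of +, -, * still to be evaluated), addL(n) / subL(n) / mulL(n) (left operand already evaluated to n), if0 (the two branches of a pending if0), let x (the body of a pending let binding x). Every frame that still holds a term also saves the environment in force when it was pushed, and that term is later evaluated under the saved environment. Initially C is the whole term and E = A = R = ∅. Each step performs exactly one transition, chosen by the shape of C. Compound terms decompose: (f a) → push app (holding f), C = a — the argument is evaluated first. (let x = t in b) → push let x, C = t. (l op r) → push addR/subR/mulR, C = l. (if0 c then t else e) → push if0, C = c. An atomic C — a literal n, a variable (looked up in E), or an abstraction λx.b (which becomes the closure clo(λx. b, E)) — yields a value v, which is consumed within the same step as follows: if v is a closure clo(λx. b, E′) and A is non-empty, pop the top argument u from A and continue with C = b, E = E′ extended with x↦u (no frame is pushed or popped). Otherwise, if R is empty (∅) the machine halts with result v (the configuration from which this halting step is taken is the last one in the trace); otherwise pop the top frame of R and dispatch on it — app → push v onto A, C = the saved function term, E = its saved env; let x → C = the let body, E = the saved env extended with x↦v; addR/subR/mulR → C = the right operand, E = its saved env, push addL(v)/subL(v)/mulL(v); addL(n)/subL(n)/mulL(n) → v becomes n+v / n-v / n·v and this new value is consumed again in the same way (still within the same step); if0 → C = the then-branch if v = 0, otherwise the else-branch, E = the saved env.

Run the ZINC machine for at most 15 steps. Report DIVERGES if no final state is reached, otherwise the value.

t=0: <C=((λx. (x x)) (λx. (x x))), E=∅, A=∅, R=∅>
t=1: <C=(λx. (x x)), E=∅, A=∅, R=[app]>
t=2: <C=(λx. (x x)), E=∅, A=[clo(λx. (x x), ∅)], R=∅>
t=3: <C=(x x), E={x↦clo(λx. (x x), ∅)}, A=∅, R=∅>
t=4: <C=x, E={x↦clo(λx. (x x), ∅)}, A=∅, R=[app]>
t=5: <C=x, E={x↦clo(λx. (x x), ∅)}, A=[clo(λx. (x x), ∅)], R=∅>
… configuration repeats with period 3 (steps 3–5 recur indefinitely) …

Answer: DIVERGES (no final state within 15 steps)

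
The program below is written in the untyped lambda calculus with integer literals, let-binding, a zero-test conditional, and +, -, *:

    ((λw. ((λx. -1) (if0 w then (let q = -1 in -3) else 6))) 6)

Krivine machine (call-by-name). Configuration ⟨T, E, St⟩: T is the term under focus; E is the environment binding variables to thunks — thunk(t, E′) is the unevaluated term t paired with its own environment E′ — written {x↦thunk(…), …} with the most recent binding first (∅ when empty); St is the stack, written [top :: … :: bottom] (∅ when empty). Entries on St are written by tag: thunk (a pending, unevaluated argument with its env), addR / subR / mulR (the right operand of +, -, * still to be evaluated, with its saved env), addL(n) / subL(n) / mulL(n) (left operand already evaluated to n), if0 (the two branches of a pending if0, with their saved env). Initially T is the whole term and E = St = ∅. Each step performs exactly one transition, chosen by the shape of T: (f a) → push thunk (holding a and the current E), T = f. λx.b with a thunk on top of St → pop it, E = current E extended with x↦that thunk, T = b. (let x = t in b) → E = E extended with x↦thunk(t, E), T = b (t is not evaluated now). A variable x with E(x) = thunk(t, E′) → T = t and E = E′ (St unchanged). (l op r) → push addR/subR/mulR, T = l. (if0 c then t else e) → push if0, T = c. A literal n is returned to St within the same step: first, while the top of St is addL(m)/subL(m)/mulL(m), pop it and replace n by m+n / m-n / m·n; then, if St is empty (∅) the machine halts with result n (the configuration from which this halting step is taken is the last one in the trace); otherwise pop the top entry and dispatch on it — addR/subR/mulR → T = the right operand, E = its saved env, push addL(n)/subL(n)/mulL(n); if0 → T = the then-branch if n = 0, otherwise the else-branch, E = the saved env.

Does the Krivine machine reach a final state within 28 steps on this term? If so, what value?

Answer: -1

Execution trace:
0. <T=((λw. ((λx. -1) (if0 w then (let q = -1 in -3) else 6))) 6), E=∅, St=∅>
1. <T=(λw. ((λx. -1) (if0 w then (let q = -1 in -3) else 6))), E=∅, St=[thunk]>
2. <T=((λx. -1) (if0 w then (let q = -1 in -3) else 6)), E={w↦thunk(6, ∅)}, St=∅>
3. <T=(λx. -1), E={w↦thunk(6, ∅)}, St=[thunk]>
4. <T=-1, E={x↦thunk((if0 w then (let q = -1 in -3) else 6), {w↦thunk(6, ∅)}), w↦thunk(6, ∅)}, St=∅>
→ final value -1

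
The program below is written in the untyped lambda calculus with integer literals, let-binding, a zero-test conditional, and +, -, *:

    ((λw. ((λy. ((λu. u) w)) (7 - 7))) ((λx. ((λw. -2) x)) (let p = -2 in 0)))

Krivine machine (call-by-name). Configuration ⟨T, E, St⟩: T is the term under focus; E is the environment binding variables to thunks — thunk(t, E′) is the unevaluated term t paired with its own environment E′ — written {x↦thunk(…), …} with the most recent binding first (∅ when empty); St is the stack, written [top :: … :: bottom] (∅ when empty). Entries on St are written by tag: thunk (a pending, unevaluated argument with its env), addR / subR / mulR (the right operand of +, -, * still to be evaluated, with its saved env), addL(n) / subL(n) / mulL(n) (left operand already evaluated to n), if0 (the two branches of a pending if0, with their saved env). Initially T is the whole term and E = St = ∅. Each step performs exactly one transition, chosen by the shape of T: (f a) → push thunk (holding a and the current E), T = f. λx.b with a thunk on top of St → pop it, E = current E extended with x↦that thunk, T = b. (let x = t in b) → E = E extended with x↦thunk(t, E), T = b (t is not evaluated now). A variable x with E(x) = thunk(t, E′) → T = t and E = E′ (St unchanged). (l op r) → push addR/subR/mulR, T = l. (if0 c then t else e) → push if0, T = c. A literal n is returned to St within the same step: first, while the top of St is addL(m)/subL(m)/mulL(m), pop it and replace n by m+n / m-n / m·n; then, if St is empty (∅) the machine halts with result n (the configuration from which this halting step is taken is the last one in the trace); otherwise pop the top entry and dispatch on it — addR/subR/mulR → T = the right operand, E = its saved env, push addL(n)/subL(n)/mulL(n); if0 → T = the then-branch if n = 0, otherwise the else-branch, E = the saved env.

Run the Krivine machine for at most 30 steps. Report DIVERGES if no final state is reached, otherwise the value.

Answer: -2

Execution trace:
step 0: <T=((λw. ((λy. ((λu. u) w)) (7 - 7))) ((λx. ((λw. -2) x)) (let p = -2 in 0))), E=∅, St=∅>
step 1: <T=(λw. ((λy. ((λu. u) w)) (7 - 7))), E=∅, St=[thunk]>
step 2: <T=((λy. ((λu. u) w)) (7 - 7)), E={w↦thunk(((λx. ((λw. -2) x)) (let p = -2 in 0)), ∅)}, St=∅>
step 3: <T=(λy. ((λu. u) w)), E={w↦thunk(((λx. ((λw. -2) x)) (let p = -2 in 0)), ∅)}, St=[thunk]>
step 4: <T=((λu. u) w), E={y↦thunk((7 - 7), {w↦thunk(((λx. ((λw. -2) x)) (let p = -2 in 0)), ∅)}), w↦thunk(((λx. ((λw. -2) x)) (let p = -2 in 0)), ∅)}, St=∅>
step 5: <T=(λu. u), E={y↦thunk((7 - 7), {w↦thunk(((λx. ((λw. -2) x)) (let p = -2 in 0)), ∅)}), w↦thunk(((λx. ((λw. -2) x)) (let p = -2 in 0)), ∅)}, St=[thunk]>
step 6: <T=u, E={u↦thunk(w, {y↦thunk((7 - 7), {w↦thunk(((λx. ((λw. -2) x)) (let p = -2 in 0)), ∅)}), w↦thunk(((λx. ((λw. -2) x)) (let p = -2 in 0)), ∅)}), y↦thunk((7 - 7), {w↦thunk(((λx. ((λw. -2) x)) (let p = -2 in 0)), ∅)}), w↦thunk(((λx. ((λw. -2) x)) (let p = -2 in 0)), ∅)}, St=∅>
step 7: <T=w, E={y↦thunk((7 - 7), {w↦thunk(((λx. ((λw. -2) x)) (let p = -2 in 0)), ∅)}), w↦thunk(((λx. ((λw. -2) x)) (let p = -2 in 0)), ∅)}, St=∅>
step 8: <T=((λx. ((λw. -2) x)) (let p = -2 in 0)), E=∅, St=∅>
step 9: <T=(λx. ((λw. -2) x)), E=∅, St=[thunk]>
step 10: <T=((λw. -2) x), E={x↦thunk((let p = -2 in 0), ∅)}, St=∅>
step 11: <T=(λw. -2), E={x↦thunk((let p = -2 in 0), ∅)}, St=[thunk]>
step 12: <T=-2, E={w↦thunk(x, {x↦thunk((let p = -2 in 0), ∅)}), x↦thunk((let p = -2 in 0), ∅)}, St=∅>
→ final value -2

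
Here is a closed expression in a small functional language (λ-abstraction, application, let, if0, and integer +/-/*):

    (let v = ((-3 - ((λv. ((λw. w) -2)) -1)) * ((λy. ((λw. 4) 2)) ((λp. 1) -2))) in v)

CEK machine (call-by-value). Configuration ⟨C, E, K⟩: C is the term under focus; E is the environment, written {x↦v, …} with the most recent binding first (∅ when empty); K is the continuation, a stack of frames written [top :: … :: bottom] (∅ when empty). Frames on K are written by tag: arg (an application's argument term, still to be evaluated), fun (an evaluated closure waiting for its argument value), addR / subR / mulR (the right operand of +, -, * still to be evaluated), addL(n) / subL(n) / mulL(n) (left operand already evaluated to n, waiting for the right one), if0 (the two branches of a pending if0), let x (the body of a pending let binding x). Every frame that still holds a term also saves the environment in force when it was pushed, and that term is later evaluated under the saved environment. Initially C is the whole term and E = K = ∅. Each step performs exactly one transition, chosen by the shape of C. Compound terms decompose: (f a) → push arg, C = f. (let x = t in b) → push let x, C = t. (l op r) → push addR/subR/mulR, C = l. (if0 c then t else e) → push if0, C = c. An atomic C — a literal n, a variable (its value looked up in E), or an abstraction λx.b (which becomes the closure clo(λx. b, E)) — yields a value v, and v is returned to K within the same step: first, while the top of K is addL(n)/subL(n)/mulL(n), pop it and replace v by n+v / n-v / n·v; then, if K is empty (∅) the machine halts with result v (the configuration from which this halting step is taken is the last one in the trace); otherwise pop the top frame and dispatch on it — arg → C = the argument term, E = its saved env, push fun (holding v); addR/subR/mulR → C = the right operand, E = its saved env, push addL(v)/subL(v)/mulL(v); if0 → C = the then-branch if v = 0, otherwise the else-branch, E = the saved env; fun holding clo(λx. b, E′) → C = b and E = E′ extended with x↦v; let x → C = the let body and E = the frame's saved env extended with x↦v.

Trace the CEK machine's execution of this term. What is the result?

t=0: <C=(let v = ((-3 - ((λv. ((λw. w) -2)) -1)) * ((λy. ((λw. 4) 2)) ((λp. 1) -2))) in v), E=∅, K=∅>
t=1: <C=((-3 - ((λv. ((λw. w) -2)) -1)) * ((λy. ((λw. 4) 2)) ((λp. 1) -2))), E=∅, K=[let v]>
t=2: <C=(-3 - ((λv. ((λw. w) -2)) -1)), E=∅, K=[mulR :: let v]>
t=3: <C=-3, E=∅, K=[subR :: mulR :: let v]>
t=4: <C=((λv. ((λw. w) -2)) -1), E=∅, K=[subL(-3) :: mulR :: let v]>
t=5: <C=(λv. ((λw. w) -2)), E=∅, K=[arg :: subL(-3) :: mulR :: let v]>
t=6: <C=-1, E=∅, K=[fun :: subL(-3) :: mulR :: let v]>
t=7: <C=((λw. w) -2), E={v↦-1}, K=[subL(-3) :: mulR :: let v]>
t=8: <C=(λw. w), E={v↦-1}, K=[arg :: subL(-3) :: mulR :: let v]>
t=9: <C=-2, E={v↦-1}, K=[fun :: subL(-3) :: mulR :: let v]>
t=10: <C=w, E={w↦-2, v↦-1}, K=[subL(-3) :: mulR :: let v]>
t=11: <C=((λy. ((λw. 4) 2)) ((λp. 1) -2)), E=∅, K=[mulL(-1) :: let v]>
t=12: <C=(λy. ((λw. 4) 2)), E=∅, K=[arg :: mulL(-1) :: let v]>
t=13: <C=((λp. 1) -2), E=∅, K=[fun :: mulL(-1) :: let v]>
t=14: <C=(λp. 1), E=∅, K=[arg :: fun :: mulL(-1) :: let v]>
t=15: <C=-2, E=∅, K=[fun :: fun :: mulL(-1) :: let v]>
t=16: <C=1, E={p↦-2}, K=[fun :: mulL(-1) :: let v]>
t=17: <C=((λw. 4) 2), E={y↦1}, K=[mulL(-1) :: let v]>
t=18: <C=(λw. 4), E={y↦1}, K=[arg :: mulL(-1) :: let v]>
t=19: <C=2, E={y↦1}, K=[fun :: mulL(-1) :: let v]>
t=20: <C=4, E={w↦2, y↦1}, K=[mulL(-1) :: let v]>
t=21: <C=v, E={v↦-4}, K=∅>
→ final value -4

Answer: -4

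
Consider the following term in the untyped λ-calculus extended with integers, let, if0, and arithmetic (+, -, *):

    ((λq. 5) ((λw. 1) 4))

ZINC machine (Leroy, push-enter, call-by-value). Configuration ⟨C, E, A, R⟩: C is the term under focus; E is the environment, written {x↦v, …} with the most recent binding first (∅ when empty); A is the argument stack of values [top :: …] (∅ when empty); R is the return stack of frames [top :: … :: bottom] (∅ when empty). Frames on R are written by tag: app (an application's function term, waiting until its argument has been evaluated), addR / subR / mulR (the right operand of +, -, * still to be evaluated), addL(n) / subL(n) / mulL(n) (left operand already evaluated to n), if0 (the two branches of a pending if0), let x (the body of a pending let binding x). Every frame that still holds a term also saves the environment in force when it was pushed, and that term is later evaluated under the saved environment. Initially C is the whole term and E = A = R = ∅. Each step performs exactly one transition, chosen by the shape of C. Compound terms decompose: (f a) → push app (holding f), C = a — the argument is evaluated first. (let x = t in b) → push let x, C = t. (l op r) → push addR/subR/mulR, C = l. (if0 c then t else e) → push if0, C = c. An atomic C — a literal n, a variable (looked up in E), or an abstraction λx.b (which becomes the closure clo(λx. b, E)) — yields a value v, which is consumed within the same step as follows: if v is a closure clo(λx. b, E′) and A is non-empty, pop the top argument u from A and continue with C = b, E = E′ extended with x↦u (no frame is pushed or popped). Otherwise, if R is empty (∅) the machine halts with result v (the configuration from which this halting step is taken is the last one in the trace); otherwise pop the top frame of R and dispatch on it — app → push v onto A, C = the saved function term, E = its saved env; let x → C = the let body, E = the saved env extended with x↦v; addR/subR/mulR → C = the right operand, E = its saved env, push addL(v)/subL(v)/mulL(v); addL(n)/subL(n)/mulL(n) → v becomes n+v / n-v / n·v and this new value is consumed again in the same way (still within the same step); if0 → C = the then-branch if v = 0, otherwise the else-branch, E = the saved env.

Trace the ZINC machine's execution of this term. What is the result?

Answer: 5

Derivation:
0. <C=((λq. 5) ((λw. 1) 4)), E=∅, A=∅, R=∅>
1. <C=((λw. 1) 4), E=∅, A=∅, R=[app]>
2. <C=4, E=∅, A=∅, R=[app :: app]>
3. <C=(λw. 1), E=∅, A=[4], R=[app]>
4. <C=1, E={w↦4}, A=∅, R=[app]>
5. <C=(λq. 5), E=∅, A=[1], R=∅>
6. <C=5, E={q↦1}, A=∅, R=∅>
→ final value 5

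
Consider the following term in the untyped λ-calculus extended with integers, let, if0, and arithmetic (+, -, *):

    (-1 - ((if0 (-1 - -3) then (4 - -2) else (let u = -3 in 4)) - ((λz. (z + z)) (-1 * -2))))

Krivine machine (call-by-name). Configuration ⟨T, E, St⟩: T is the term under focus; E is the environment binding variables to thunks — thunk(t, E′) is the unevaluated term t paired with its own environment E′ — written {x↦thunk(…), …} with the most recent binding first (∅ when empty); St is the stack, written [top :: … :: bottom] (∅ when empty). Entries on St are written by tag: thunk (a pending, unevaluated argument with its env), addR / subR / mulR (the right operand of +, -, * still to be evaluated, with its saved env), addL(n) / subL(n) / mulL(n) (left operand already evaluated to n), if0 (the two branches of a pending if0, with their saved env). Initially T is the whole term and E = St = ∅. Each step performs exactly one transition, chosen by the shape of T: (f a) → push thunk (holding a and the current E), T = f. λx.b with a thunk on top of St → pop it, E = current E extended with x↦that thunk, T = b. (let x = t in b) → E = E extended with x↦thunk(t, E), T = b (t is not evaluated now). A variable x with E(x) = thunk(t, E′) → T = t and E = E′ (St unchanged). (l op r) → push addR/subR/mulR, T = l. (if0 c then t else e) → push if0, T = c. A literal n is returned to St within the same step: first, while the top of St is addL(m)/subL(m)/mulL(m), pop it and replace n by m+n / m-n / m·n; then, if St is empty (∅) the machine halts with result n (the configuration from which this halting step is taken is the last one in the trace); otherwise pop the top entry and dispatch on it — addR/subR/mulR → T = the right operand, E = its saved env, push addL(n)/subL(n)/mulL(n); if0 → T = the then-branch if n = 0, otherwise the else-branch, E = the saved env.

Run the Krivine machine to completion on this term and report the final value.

Answer: -1

Machine steps:
[0] [T=(-1 - ((if0 (-1 - -3) then (4 - -2) else (let u = -3 in 4)) - ((λz. (z + z)) (-1 * -2)))) | E=∅ | St=∅]
[1] [T=-1 | E=∅ | St=[subR]]
[2] [T=((if0 (-1 - -3) then (4 - -2) else (let u = -3 in 4)) - ((λz. (z + z)) (-1 * -2))) | E=∅ | St=[subL(-1)]]
[3] [T=(if0 (-1 - -3) then (4 - -2) else (let u = -3 in 4)) | E=∅ | St=[subR :: subL(-1)]]
[4] [T=(-1 - -3) | E=∅ | St=[if0 :: subR :: subL(-1)]]
[5] [T=-1 | E=∅ | St=[subR :: if0 :: subR :: subL(-1)]]
[6] [T=-3 | E=∅ | St=[subL(-1) :: if0 :: subR :: subL(-1)]]
[7] [T=(let u = -3 in 4) | E=∅ | St=[subR :: subL(-1)]]
[8] [T=4 | E={u↦thunk(-3, ∅)} | St=[subR :: subL(-1)]]
[9] [T=((λz. (z + z)) (-1 * -2)) | E=∅ | St=[subL(4) :: subL(-1)]]
[10] [T=(λz. (z + z)) | E=∅ | St=[thunk :: subL(4) :: subL(-1)]]
[11] [T=(z + z) | E={z↦thunk((-1 * -2), ∅)} | St=[subL(4) :: subL(-1)]]
[12] [T=z | E={z↦thunk((-1 * -2), ∅)} | St=[addR :: subL(4) :: subL(-1)]]
[13] [T=(-1 * -2) | E=∅ | St=[addR :: subL(4) :: subL(-1)]]
[14] [T=-1 | E=∅ | St=[mulR :: addR :: subL(4) :: subL(-1)]]
[15] [T=-2 | E=∅ | St=[mulL(-1) :: addR :: subL(4) :: subL(-1)]]
[16] [T=z | E={z↦thunk((-1 * -2), ∅)} | St=[addL(2) :: subL(4) :: subL(-1)]]
[17] [T=(-1 * -2) | E=∅ | St=[addL(2) :: subL(4) :: subL(-1)]]
[18] [T=-1 | E=∅ | St=[mulR :: addL(2) :: subL(4) :: subL(-1)]]
[19] [T=-2 | E=∅ | St=[mulL(-1) :: addL(2) :: subL(4) :: subL(-1)]]
→ final value -1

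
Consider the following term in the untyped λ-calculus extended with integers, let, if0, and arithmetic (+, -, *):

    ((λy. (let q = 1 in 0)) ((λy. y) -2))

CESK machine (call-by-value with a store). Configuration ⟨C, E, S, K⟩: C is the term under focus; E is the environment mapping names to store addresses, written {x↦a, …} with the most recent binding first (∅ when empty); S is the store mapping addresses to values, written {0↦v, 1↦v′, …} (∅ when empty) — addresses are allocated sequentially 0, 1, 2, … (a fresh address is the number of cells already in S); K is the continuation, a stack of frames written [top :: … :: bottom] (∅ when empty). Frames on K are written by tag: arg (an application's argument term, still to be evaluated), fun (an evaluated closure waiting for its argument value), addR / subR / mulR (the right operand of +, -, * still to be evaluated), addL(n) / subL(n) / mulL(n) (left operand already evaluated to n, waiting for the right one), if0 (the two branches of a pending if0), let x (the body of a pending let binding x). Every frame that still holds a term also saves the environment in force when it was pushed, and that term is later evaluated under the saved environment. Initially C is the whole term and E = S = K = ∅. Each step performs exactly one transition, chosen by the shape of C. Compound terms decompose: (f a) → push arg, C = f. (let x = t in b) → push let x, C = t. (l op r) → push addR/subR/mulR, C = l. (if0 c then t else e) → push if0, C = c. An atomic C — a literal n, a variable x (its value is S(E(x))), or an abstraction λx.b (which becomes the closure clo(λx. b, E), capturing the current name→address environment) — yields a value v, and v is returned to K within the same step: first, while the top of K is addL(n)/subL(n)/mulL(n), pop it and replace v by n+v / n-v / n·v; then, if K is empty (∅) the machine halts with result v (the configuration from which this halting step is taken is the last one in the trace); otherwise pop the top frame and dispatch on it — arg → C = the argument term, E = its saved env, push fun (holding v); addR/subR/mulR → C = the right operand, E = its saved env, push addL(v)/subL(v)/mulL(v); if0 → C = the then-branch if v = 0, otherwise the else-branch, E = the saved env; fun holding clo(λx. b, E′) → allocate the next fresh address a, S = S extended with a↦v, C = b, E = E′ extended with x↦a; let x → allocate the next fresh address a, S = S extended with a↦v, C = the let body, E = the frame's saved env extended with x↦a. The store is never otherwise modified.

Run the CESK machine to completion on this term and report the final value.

0. ⟨C=((λy. (let q = 1 in 0)) ((λy. y) -2)); E=∅; S=∅; K=∅⟩
1. ⟨C=(λy. (let q = 1 in 0)); E=∅; S=∅; K=[arg]⟩
2. ⟨C=((λy. y) -2); E=∅; S=∅; K=[fun]⟩
3. ⟨C=(λy. y); E=∅; S=∅; K=[arg :: fun]⟩
4. ⟨C=-2; E=∅; S=∅; K=[fun :: fun]⟩
5. ⟨C=y; E={y↦0}; S={0↦-2}; K=[fun]⟩
6. ⟨C=(let q = 1 in 0); E={y↦1}; S={0↦-2, 1↦-2}; K=∅⟩
7. ⟨C=1; E={y↦1}; S={0↦-2, 1↦-2}; K=[let q]⟩
8. ⟨C=0; E={q↦2, y↦1}; S={0↦-2, 1↦-2, 2↦1}; K=∅⟩
→ final value 0

Answer: 0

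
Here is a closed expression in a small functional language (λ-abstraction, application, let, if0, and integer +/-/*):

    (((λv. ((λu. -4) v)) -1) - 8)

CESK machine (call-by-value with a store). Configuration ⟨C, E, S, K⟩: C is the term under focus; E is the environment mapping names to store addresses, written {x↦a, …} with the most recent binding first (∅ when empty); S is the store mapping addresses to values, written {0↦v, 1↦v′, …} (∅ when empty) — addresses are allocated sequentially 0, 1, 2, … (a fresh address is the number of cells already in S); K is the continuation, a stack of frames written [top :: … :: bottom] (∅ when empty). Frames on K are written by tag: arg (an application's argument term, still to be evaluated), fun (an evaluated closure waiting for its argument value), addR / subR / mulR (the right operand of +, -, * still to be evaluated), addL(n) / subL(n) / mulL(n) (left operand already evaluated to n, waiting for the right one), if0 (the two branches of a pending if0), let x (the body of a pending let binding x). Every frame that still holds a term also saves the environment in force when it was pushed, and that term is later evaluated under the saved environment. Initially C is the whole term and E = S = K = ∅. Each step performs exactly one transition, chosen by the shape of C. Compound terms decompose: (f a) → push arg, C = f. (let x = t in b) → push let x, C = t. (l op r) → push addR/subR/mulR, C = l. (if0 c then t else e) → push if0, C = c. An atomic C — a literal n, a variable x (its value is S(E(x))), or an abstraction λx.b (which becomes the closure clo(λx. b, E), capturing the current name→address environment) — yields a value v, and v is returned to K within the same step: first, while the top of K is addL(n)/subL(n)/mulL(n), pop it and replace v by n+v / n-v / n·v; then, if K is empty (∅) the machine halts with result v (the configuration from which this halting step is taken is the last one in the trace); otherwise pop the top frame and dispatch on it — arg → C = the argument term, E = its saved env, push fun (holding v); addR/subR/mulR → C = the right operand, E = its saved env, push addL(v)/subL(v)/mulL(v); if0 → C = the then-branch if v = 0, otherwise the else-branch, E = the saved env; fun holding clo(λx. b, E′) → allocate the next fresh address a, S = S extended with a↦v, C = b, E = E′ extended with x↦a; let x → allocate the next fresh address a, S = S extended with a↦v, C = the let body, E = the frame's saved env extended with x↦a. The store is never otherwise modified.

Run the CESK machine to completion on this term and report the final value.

step 0: ⟨C=(((λv. ((λu. -4) v)) -1) - 8); E=∅; S=∅; K=∅⟩
step 1: ⟨C=((λv. ((λu. -4) v)) -1); E=∅; S=∅; K=[subR]⟩
step 2: ⟨C=(λv. ((λu. -4) v)); E=∅; S=∅; K=[arg :: subR]⟩
step 3: ⟨C=-1; E=∅; S=∅; K=[fun :: subR]⟩
step 4: ⟨C=((λu. -4) v); E={v↦0}; S={0↦-1}; K=[subR]⟩
step 5: ⟨C=(λu. -4); E={v↦0}; S={0↦-1}; K=[arg :: subR]⟩
step 6: ⟨C=v; E={v↦0}; S={0↦-1}; K=[fun :: subR]⟩
step 7: ⟨C=-4; E={u↦1, v↦0}; S={0↦-1, 1↦-1}; K=[subR]⟩
step 8: ⟨C=8; E=∅; S={0↦-1, 1↦-1}; K=[subL(-4)]⟩
→ final value -12

Answer: -12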